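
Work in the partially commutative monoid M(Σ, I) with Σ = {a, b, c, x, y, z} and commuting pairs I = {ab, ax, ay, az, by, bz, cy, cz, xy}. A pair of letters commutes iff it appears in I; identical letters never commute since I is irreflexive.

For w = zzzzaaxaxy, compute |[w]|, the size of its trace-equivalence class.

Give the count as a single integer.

#0=z has no predecessor
#1=z depends on [0:z]
#2=z depends on [1:z]
#3=z depends on [2:z]
#4=a has no predecessor
#5=a depends on [4:a]
#6=x depends on [3:z]
#7=a depends on [5:a]
#8=x depends on [6:x]
#9=y depends on [3:z]
sources: [0:z, 4:a]
N(rest) = Σ N(rest − s) over sources s of rest; N(one piece) = 1:
  size 1 → [7]=1  [8]=1  [9]=1
  size 2 → [5,7]=1  [6,8]=1  [7,8]=2  [7,9]=2  [8,9]=2
  size 3 → [4,5,7]=1  [5,7,8]=3  [5,7,9]=3  [6,7,8]=3  [6,8,9]=3  [7,8,9]=6
  size 4 → [3,6,8,9]=3  [4,5,7,8]=4  [4,5,7,9]=4  [5,6,7,8]=6  [5,7,8,9]=12  [6,7,8,9]=12
  size 5 → [2,3,6,8,9]=3  [3,6,7,8,9]=15  [4,5,6,7,8]=10  [4,5,7,8,9]=20  [5,6,7,8,9]=30
  size 6 → [1,2,3,6,8,9]=3  [2,3,6,7,8,9]=18  [3,5,6,7,8,9]=45  [4,5,6,7,8,9]=60
  size 7 → [0,1,2,3,6,8,9]=3  [1,2,3,6,7,8,9]=21  [2,3,5,6,7,8,9]=63  [3,4,5,6,7,8,9]=105
  size 8 → [0,1,2,3,6,7,8,9]=24  [1,2,3,5,6,7,8,9]=84  [2,3,4,5,6,7,8,9]=168
  first=0(z) contributes 252
  first=4(a) contributes 108
|[w]| = 360

360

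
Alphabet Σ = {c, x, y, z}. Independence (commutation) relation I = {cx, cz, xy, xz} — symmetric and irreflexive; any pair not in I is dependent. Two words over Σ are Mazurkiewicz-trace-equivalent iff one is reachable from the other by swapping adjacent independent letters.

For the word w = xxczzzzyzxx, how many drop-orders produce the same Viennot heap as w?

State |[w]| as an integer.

drop 0:x onto floor
drop 1:x onto {0:x}
drop 2:c onto floor
drop 3:z onto floor
drop 4:z onto {3:z}
drop 5:z onto {4:z}
drop 6:z onto {5:z}
drop 7:y onto {2:c, 6:z}
drop 8:z onto {7:y}
drop 9:x onto {1:x}
drop 10:x onto {9:x}
ground layer = {0:x, 2:c, 3:z}
drop-orders for the pieces not yet dropped (sum over which currently-grounded one goes next):
  1 to go: {8} 1  {10} 1
  2 to go: {7,8} 1  {8,10} 2  {9,10} 1
  3 to go: {1,9,10} 1  {2,7,8} 1  {6,7,8} 1  {7,8,10} 3  {8,9,10} 3
  4 to go: {0,1,9,10} 1  {1,8,9,10} 4  {2,6,7,8} 2  {2,7,8,10} 4  {5,6,7,8} 1  {6,7,8,10} 4  {7,8,9,10} 6
  5 to go: {0,1,8,9,10} 5  {1,7,8,9,10} 10  {2,5,6,7,8} 3  {2,6,7,8,10} 10  {2,7,8,9,10} 10  {4,5,6,7,8} 1  {5,6,7,8,10} 5  {6,7,8,9,10} 10
  6 to go: {0,1,7,8,9,10} 15  {1,2,7,8,9,10} 20  {1,6,7,8,9,10} 20  {2,4,5,6,7,8} 4  {2,5,6,7,8,10} 18  {2,6,7,8,9,10} 30  {3,4,5,6,7,8} 1  {4,5,6,7,8,10} 6  {5,6,7,8,9,10} 15
  7 to go: {0,1,2,7,8,9,10} 35  {0,1,6,7,8,9,10} 35  {1,2,6,7,8,9,10} 70  {1,5,6,7,8,9,10} 35  {2,3,4,5,6,7,8} 5  {2,4,5,6,7,8,10} 28  {2,5,6,7,8,9,10} 63  {3,4,5,6,7,8,10} 7  {4,5,6,7,8,9,10} 21
  8 to go: {0,1,2,6,7,8,9,10} 140  {0,1,5,6,7,8,9,10} 70  {1,2,5,6,7,8,9,10} 168  {1,4,5,6,7,8,9,10} 56  {2,3,4,5,6,7,8,10} 40  {2,4,5,6,7,8,9,10} 112  {3,4,5,6,7,8,9,10} 28
  9 to go: {0,1,2,5,6,7,8,9,10} 378  {0,1,4,5,6,7,8,9,10} 126  {1,2,4,5,6,7,8,9,10} 336  {1,3,4,5,6,7,8,9,10} 84  {2,3,4,5,6,7,8,9,10} 180
  if 0:x drops first: 600 orders
  if 2:c drops first: 210 orders
  if 3:z drops first: 840 orders
heap linearizations: 1650

1650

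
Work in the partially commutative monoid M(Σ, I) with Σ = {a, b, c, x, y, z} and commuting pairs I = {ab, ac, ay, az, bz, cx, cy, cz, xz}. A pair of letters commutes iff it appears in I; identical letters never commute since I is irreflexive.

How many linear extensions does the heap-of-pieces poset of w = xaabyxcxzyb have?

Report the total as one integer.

piece 0:x — minimal
piece 1:a rests on {0:x}
piece 2:a rests on {1:a}
piece 3:b rests on {0:x}
piece 4:y rests on {3:b}
piece 5:x rests on {2:a, 4:y}
piece 6:c rests on {3:b}
piece 7:x rests on {5:x}
piece 8:z rests on {4:y}
piece 9:y rests on {7:x, 8:z}
piece 10:b rests on {6:c, 9:y}
minimal pieces: {0:x}
ways to finish when only these pieces remain (= sum over removing one remaining piece with nothing left below it):
  1 left: {10}→1
  2 left: {6,10}→1  {9,10}→1
  3 left: {6,9,10}→2  {7,9,10}→1  {8,9,10}→1
  4 left: {5,7,9,10}→1  {6,7,9,10}→3  {6,8,9,10}→3  {7,8,9,10}→2
  5 left: {2,5,7,9,10}→1  {5,6,7,9,10}→4  {5,7,8,9,10}→3  {6,7,8,9,10}→8
  6 left: {1,2,5,7,9,10}→1  {2,5,6,7,9,10}→5  {2,5,7,8,9,10}→4  {4,5,7,8,9,10}→3  {5,6,7,8,9,10}→15
  7 left: {1,2,5,6,7,9,10}→6  {1,2,5,7,8,9,10}→5  {2,4,5,7,8,9,10}→7  {2,5,6,7,8,9,10}→24  {4,5,6,7,8,9,10}→18
  8 left: {1,2,4,5,7,8,9,10}→12  {1,2,5,6,7,8,9,10}→35  {2,4,5,6,7,8,9,10}→49  {3,4,5,6,7,8,9,10}→18
  9 left: {1,2,4,5,6,7,8,9,10}→96  {2,3,4,5,6,7,8,9,10}→67
  placing 0:x first → 163 extensions

163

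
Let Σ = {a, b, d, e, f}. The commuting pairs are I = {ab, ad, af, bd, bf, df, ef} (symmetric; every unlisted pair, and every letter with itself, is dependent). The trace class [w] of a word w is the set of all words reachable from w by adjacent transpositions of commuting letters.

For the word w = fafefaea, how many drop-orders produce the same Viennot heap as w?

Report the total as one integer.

56

#0=f has no predecessor
#1=a has no predecessor
#2=f depends on [0:f]
#3=e depends on [1:a]
#4=f depends on [2:f]
#5=a depends on [3:e]
#6=e depends on [5:a]
#7=a depends on [6:e]
sources: [0:f, 1:a]
N(rest) = Σ N(rest − s) over sources s of rest; N(one piece) = 1:
  size 1 → [4]=1  [7]=1
  size 2 → [2,4]=1  [4,7]=2  [6,7]=1
  size 3 → [0,2,4]=1  [2,4,7]=3  [4,6,7]=3  [5,6,7]=1
  size 4 → [0,2,4,7]=4  [2,4,6,7]=6  [3,5,6,7]=1  [4,5,6,7]=4
  size 5 → [0,2,4,6,7]=10  [1,3,5,6,7]=1  [2,4,5,6,7]=10  [3,4,5,6,7]=5
  size 6 → [0,2,4,5,6,7]=20  [1,3,4,5,6,7]=6  [2,3,4,5,6,7]=15
  first=0(f) contributes 21
  first=1(a) contributes 35
|[w]| = 56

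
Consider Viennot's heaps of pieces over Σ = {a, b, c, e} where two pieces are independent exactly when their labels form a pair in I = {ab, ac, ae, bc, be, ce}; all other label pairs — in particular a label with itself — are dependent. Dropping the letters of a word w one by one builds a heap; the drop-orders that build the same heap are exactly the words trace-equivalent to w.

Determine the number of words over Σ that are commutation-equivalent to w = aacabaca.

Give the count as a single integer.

168

drop 0:a onto floor
drop 1:a onto {0:a}
drop 2:c onto floor
drop 3:a onto {1:a}
drop 4:b onto floor
drop 5:a onto {3:a}
drop 6:c onto {2:c}
drop 7:a onto {5:a}
ground layer = {0:a, 2:c, 4:b}
drop-orders for the pieces not yet dropped (sum over which currently-grounded one goes next):
  1 to go: {4} 1  {6} 1  {7} 1
  2 to go: {2,6} 1  {4,6} 2  {4,7} 2  {5,7} 1  {6,7} 2
  3 to go: {2,4,6} 3  {2,6,7} 3  {3,5,7} 1  {4,5,7} 3  {4,6,7} 6  {5,6,7} 3
  4 to go: {1,3,5,7} 1  {2,4,6,7} 12  {2,5,6,7} 6  {3,4,5,7} 4  {3,5,6,7} 4  {4,5,6,7} 12
  5 to go: {0,1,3,5,7} 1  {1,3,4,5,7} 5  {1,3,5,6,7} 5  {2,3,5,6,7} 10  {2,4,5,6,7} 30  {3,4,5,6,7} 20
  6 to go: {0,1,3,4,5,7} 6  {0,1,3,5,6,7} 6  {1,2,3,5,6,7} 15  {1,3,4,5,6,7} 30  {2,3,4,5,6,7} 60
  if 0:a drops first: 105 orders
  if 2:c drops first: 42 orders
  if 4:b drops first: 21 orders
heap linearizations: 168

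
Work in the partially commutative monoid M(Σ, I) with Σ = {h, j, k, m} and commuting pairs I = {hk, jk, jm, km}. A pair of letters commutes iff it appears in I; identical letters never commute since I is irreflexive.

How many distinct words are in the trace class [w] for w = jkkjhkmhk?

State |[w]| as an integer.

126

#0=j has no predecessor
#1=k has no predecessor
#2=k depends on [1:k]
#3=j depends on [0:j]
#4=h depends on [3:j]
#5=k depends on [2:k]
#6=m depends on [4:h]
#7=h depends on [6:m]
#8=k depends on [5:k]
sources: [0:j, 1:k]
N(rest) = Σ N(rest − s) over sources s of rest; N(one piece) = 1:
  size 1 → [7]=1  [8]=1
  size 2 → [5,8]=1  [6,7]=1  [7,8]=2
  size 3 → [2,5,8]=1  [4,6,7]=1  [5,7,8]=3  [6,7,8]=3
  size 4 → [1,2,5,8]=1  [2,5,7,8]=4  [3,4,6,7]=1  [4,6,7,8]=4  [5,6,7,8]=6
  size 5 → [0,3,4,6,7]=1  [1,2,5,7,8]=5  [2,5,6,7,8]=10  [3,4,6,7,8]=5  [4,5,6,7,8]=10
  size 6 → [0,3,4,6,7,8]=6  [1,2,5,6,7,8]=15  [2,4,5,6,7,8]=20  [3,4,5,6,7,8]=15
  size 7 → [0,3,4,5,6,7,8]=21  [1,2,4,5,6,7,8]=35  [2,3,4,5,6,7,8]=35
  first=0(j) contributes 70
  first=1(k) contributes 56
|[w]| = 126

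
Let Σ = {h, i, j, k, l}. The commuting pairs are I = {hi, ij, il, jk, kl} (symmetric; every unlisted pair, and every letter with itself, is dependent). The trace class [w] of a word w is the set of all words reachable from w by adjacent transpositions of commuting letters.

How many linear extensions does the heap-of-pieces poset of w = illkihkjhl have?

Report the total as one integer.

drop 0:i onto floor
drop 1:l onto floor
drop 2:l onto {1:l}
drop 3:k onto {0:i}
drop 4:i onto {3:k}
drop 5:h onto {2:l, 3:k}
drop 6:k onto {4:i, 5:h}
drop 7:j onto {5:h}
drop 8:h onto {6:k, 7:j}
drop 9:l onto {8:h}
ground layer = {0:i, 1:l}
drop-orders for the pieces not yet dropped (sum over which currently-grounded one goes next):
  1 to go: {9} 1
  2 to go: {8,9} 1
  3 to go: {6,8,9} 1  {7,8,9} 1
  4 to go: {4,6,8,9} 1  {6,7,8,9} 2
  5 to go: {4,6,7,8,9} 3  {5,6,7,8,9} 2
  6 to go: {2,5,6,7,8,9} 2  {4,5,6,7,8,9} 5
  7 to go: {1,2,5,6,7,8,9} 2  {2,4,5,6,7,8,9} 7  {3,4,5,6,7,8,9} 5
  8 to go: {0,3,4,5,6,7,8,9} 5  {1,2,4,5,6,7,8,9} 9  {2,3,4,5,6,7,8,9} 12
  if 0:i drops first: 21 orders
  if 1:l drops first: 17 orders
heap linearizations: 38

38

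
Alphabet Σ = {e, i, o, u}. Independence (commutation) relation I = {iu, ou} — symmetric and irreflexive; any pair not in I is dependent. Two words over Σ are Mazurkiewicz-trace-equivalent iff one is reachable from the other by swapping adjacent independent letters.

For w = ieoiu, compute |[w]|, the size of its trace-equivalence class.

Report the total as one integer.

#0=i has no predecessor
#1=e depends on [0:i]
#2=o depends on [1:e]
#3=i depends on [2:o]
#4=u depends on [1:e]
sources: [0:i]
N(rest) = Σ N(rest − s) over sources s of rest; N(one piece) = 1:
  size 1 → [3]=1  [4]=1
  size 2 → [2,3]=1  [3,4]=2
  size 3 → [2,3,4]=3
  first=0(i) contributes 3

3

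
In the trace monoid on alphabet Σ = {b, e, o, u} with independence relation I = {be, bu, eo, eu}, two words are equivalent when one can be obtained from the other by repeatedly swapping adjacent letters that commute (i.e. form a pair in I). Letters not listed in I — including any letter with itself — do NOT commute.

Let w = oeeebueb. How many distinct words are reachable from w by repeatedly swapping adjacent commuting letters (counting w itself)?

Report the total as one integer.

0(o) covers ∅
1(e) covers ∅
2(e) covers 1:e
3(e) covers 2:e
4(b) covers 0:o
5(u) covers 0:o
6(e) covers 3:e
7(b) covers 4:b
floor of heap: 0:o, 1:e
completions by unplaced set U, small U first (add the entries for U minus each lowest piece of U):
  |U|=1: {5}:1  {6}:1  {7}:1
  |U|=2: {3,6}:1  {4,7}:1  {5,6}:2  {5,7}:2  {6,7}:2
  |U|=3: {2,3,6}:1  {3,5,6}:3  {3,6,7}:3  {4,5,7}:3  {4,6,7}:3  {5,6,7}:6
  |U|=4: {0,4,5,7}:3  {1,2,3,6}:1  {2,3,5,6}:4  {2,3,6,7}:4  {3,4,6,7}:6  {3,5,6,7}:12  {4,5,6,7}:12
  |U|=5: {0,4,5,6,7}:15  {1,2,3,5,6}:5  {1,2,3,6,7}:5  {2,3,4,6,7}:10  {2,3,5,6,7}:20  {3,4,5,6,7}:30
  |U|=6: {0,3,4,5,6,7}:45  {1,2,3,4,6,7}:15  {1,2,3,5,6,7}:30  {2,3,4,5,6,7}:60
  start at 0(o): 105
  start at 1(e): 105
sum over floor = 210

210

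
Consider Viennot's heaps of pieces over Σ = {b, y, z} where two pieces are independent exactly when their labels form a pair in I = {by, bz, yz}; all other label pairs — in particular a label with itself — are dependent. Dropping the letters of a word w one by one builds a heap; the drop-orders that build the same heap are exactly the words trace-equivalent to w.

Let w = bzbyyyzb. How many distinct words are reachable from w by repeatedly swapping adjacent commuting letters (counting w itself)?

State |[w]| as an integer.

560

drop 0:b onto floor
drop 1:z onto floor
drop 2:b onto {0:b}
drop 3:y onto floor
drop 4:y onto {3:y}
drop 5:y onto {4:y}
drop 6:z onto {1:z}
drop 7:b onto {2:b}
ground layer = {0:b, 1:z, 3:y}
drop-orders for the pieces not yet dropped (sum over which currently-grounded one goes next):
  1 to go: {5} 1  {6} 1  {7} 1
  2 to go: {1,6} 1  {2,7} 1  {4,5} 1  {5,6} 2  {5,7} 2  {6,7} 2
  3 to go: {0,2,7} 1  {1,5,6} 3  {1,6,7} 3  {2,5,7} 3  {2,6,7} 3  {3,4,5} 1  {4,5,6} 3  {4,5,7} 3  {5,6,7} 6
  4 to go: {0,2,5,7} 4  {0,2,6,7} 4  {1,2,6,7} 6  {1,4,5,6} 6  {1,5,6,7} 12  {2,4,5,7} 6  {2,5,6,7} 12  {3,4,5,6} 4  {3,4,5,7} 4  {4,5,6,7} 12
  5 to go: {0,1,2,6,7} 10  {0,2,4,5,7} 10  {0,2,5,6,7} 20  {1,2,5,6,7} 30  {1,3,4,5,6} 10  {1,4,5,6,7} 30  {2,3,4,5,7} 10  {2,4,5,6,7} 30  {3,4,5,6,7} 20
  6 to go: {0,1,2,5,6,7} 60  {0,2,3,4,5,7} 20  {0,2,4,5,6,7} 60  {1,2,4,5,6,7} 90  {1,3,4,5,6,7} 60  {2,3,4,5,6,7} 60
  if 0:b drops first: 210 orders
  if 1:z drops first: 140 orders
  if 3:y drops first: 210 orders
heap linearizations: 560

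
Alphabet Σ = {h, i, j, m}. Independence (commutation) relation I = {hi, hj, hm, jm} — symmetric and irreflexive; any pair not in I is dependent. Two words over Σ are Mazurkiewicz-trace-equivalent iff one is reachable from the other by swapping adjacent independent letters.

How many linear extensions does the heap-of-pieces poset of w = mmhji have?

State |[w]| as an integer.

15

drop 0:m onto floor
drop 1:m onto {0:m}
drop 2:h onto floor
drop 3:j onto floor
drop 4:i onto {1:m, 3:j}
ground layer = {0:m, 2:h, 3:j}
drop-orders for the pieces not yet dropped (sum over which currently-grounded one goes next):
  1 to go: {2} 1  {4} 1
  2 to go: {1,4} 1  {2,4} 2  {3,4} 1
  3 to go: {0,1,4} 1  {1,2,4} 3  {1,3,4} 2  {2,3,4} 3
  if 0:m drops first: 8 orders
  if 2:h drops first: 3 orders
  if 3:j drops first: 4 orders
heap linearizations: 15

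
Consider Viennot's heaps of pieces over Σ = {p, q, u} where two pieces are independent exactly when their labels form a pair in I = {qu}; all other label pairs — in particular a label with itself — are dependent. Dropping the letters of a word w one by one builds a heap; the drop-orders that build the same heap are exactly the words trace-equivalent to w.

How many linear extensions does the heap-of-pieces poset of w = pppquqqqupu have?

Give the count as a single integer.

15

#0=p has no predecessor
#1=p depends on [0:p]
#2=p depends on [1:p]
#3=q depends on [2:p]
#4=u depends on [2:p]
#5=q depends on [3:q]
#6=q depends on [5:q]
#7=q depends on [6:q]
#8=u depends on [4:u]
#9=p depends on [7:q, 8:u]
#10=u depends on [9:p]
sources: [0:p]
N(rest) = Σ N(rest − s) over sources s of rest; N(one piece) = 1:
  size 1 → [10]=1
  size 2 → [9,10]=1
  size 3 → [7,9,10]=1  [8,9,10]=1
  size 4 → [4,8,9,10]=1  [6,7,9,10]=1  [7,8,9,10]=2
  size 5 → [4,7,8,9,10]=3  [5,6,7,9,10]=1  [6,7,8,9,10]=3
  size 6 → [3,5,6,7,9,10]=1  [4,6,7,8,9,10]=6  [5,6,7,8,9,10]=4
  size 7 → [3,5,6,7,8,9,10]=5  [4,5,6,7,8,9,10]=10
  size 8 → [3,4,5,6,7,8,9,10]=15
  size 9 → [2,3,4,5,6,7,8,9,10]=15
  first=0(p) contributes 15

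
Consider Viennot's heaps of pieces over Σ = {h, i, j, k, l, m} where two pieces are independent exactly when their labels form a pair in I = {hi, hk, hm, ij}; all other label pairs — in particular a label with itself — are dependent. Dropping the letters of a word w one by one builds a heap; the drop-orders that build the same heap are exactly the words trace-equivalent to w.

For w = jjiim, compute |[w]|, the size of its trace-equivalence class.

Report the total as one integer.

piece 0:j — minimal
piece 1:j rests on {0:j}
piece 2:i — minimal
piece 3:i rests on {2:i}
piece 4:m rests on {1:j, 3:i}
minimal pieces: {0:j, 2:i}
ways to finish when only these pieces remain (= sum over removing one remaining piece with nothing left below it):
  1 left: {4}→1
  2 left: {1,4}→1  {3,4}→1
  3 left: {0,1,4}→1  {1,3,4}→2  {2,3,4}→1
  placing 0:j first → 3 extensions
  placing 2:i first → 3 extensions
total linear extensions = 6

6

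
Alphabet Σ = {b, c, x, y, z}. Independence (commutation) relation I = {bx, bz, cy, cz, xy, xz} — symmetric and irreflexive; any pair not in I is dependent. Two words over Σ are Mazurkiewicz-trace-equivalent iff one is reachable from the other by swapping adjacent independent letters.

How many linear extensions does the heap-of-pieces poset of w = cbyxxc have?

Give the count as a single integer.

#0=c has no predecessor
#1=b depends on [0:c]
#2=y depends on [1:b]
#3=x depends on [0:c]
#4=x depends on [3:x]
#5=c depends on [1:b, 4:x]
sources: [0:c]
N(rest) = Σ N(rest − s) over sources s of rest; N(one piece) = 1:
  size 1 → [2]=1  [5]=1
  size 2 → [2,5]=2  [4,5]=1
  size 3 → [1,2,5]=2  [2,4,5]=3  [3,4,5]=1
  size 4 → [1,2,4,5]=5  [2,3,4,5]=4
  first=0(c) contributes 9

9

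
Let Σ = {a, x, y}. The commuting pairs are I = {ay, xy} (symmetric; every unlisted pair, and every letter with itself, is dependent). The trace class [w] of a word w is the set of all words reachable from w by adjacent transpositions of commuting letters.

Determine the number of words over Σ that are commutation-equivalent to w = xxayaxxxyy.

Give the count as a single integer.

0(x) covers ∅
1(x) covers 0:x
2(a) covers 1:x
3(y) covers ∅
4(a) covers 2:a
5(x) covers 4:a
6(x) covers 5:x
7(x) covers 6:x
8(y) covers 3:y
9(y) covers 8:y
floor of heap: 0:x, 3:y
completions by unplaced set U, small U first (add the entries for U minus each lowest piece of U):
  |U|=1: {7}:1  {9}:1
  |U|=2: {6,7}:1  {7,9}:2  {8,9}:1
  |U|=3: {3,8,9}:1  {5,6,7}:1  {6,7,9}:3  {7,8,9}:3
  |U|=4: {3,7,8,9}:4  {4,5,6,7}:1  {5,6,7,9}:4  {6,7,8,9}:6
  |U|=5: {2,4,5,6,7}:1  {3,6,7,8,9}:10  {4,5,6,7,9}:5  {5,6,7,8,9}:10
  |U|=6: {1,2,4,5,6,7}:1  {2,4,5,6,7,9}:6  {3,5,6,7,8,9}:20  {4,5,6,7,8,9}:15
  |U|=7: {0,1,2,4,5,6,7}:1  {1,2,4,5,6,7,9}:7  {2,4,5,6,7,8,9}:21  {3,4,5,6,7,8,9}:35
  |U|=8: {0,1,2,4,5,6,7,9}:8  {1,2,4,5,6,7,8,9}:28  {2,3,4,5,6,7,8,9}:56
  start at 0(x): 84
  start at 3(y): 36
sum over floor = 120

120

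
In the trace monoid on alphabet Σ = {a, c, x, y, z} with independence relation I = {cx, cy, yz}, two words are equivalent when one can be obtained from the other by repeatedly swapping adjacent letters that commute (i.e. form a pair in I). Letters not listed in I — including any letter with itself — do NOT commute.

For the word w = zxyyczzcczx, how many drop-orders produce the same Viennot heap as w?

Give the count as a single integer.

piece 0:z — minimal
piece 1:x rests on {0:z}
piece 2:y rests on {1:x}
piece 3:y rests on {2:y}
piece 4:c rests on {0:z}
piece 5:z rests on {1:x, 4:c}
piece 6:z rests on {5:z}
piece 7:c rests on {6:z}
piece 8:c rests on {7:c}
piece 9:z rests on {8:c}
piece 10:x rests on {3:y, 9:z}
minimal pieces: {0:z}
ways to finish when only these pieces remain (= sum over removing one remaining piece with nothing left below it):
  1 left: {10}→1
  2 left: {3,10}→1  {9,10}→1
  3 left: {2,3,10}→1  {3,9,10}→2  {8,9,10}→1
  4 left: {2,3,9,10}→3  {3,8,9,10}→3  {7,8,9,10}→1
  5 left: {2,3,8,9,10}→6  {3,7,8,9,10}→4  {6,7,8,9,10}→1
  6 left: {2,3,7,8,9,10}→10  {3,6,7,8,9,10}→5  {5,6,7,8,9,10}→1
  7 left: {2,3,6,7,8,9,10}→15  {3,5,6,7,8,9,10}→6  {4,5,6,7,8,9,10}→1
  8 left: {2,3,5,6,7,8,9,10}→21  {3,4,5,6,7,8,9,10}→7
  9 left: {1,2,3,5,6,7,8,9,10}→21  {2,3,4,5,6,7,8,9,10}→28
  placing 0:z first → 49 extensions

49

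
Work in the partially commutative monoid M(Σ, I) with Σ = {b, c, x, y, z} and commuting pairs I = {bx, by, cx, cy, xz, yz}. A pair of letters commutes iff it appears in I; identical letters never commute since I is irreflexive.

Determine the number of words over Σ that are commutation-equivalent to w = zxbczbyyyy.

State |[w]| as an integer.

#0=z has no predecessor
#1=x has no predecessor
#2=b depends on [0:z]
#3=c depends on [2:b]
#4=z depends on [3:c]
#5=b depends on [4:z]
#6=y depends on [1:x]
#7=y depends on [6:y]
#8=y depends on [7:y]
#9=y depends on [8:y]
sources: [0:z, 1:x]
N(rest) = Σ N(rest − s) over sources s of rest; N(one piece) = 1:
  size 1 → [5]=1  [9]=1
  size 2 → [4,5]=1  [5,9]=2  [8,9]=1
  size 3 → [3,4,5]=1  [4,5,9]=3  [5,8,9]=3  [7,8,9]=1
  size 4 → [2,3,4,5]=1  [3,4,5,9]=4  [4,5,8,9]=6  [5,7,8,9]=4  [6,7,8,9]=1
  size 5 → [0,2,3,4,5]=1  [1,6,7,8,9]=1  [2,3,4,5,9]=5  [3,4,5,8,9]=10  [4,5,7,8,9]=10  [5,6,7,8,9]=5
  size 6 → [0,2,3,4,5,9]=6  [1,5,6,7,8,9]=6  [2,3,4,5,8,9]=15  [3,4,5,7,8,9]=20  [4,5,6,7,8,9]=15
  size 7 → [0,2,3,4,5,8,9]=21  [1,4,5,6,7,8,9]=21  [2,3,4,5,7,8,9]=35  [3,4,5,6,7,8,9]=35
  size 8 → [0,2,3,4,5,7,8,9]=56  [1,3,4,5,6,7,8,9]=56  [2,3,4,5,6,7,8,9]=70
  first=0(z) contributes 126
  first=1(x) contributes 126
|[w]| = 252

252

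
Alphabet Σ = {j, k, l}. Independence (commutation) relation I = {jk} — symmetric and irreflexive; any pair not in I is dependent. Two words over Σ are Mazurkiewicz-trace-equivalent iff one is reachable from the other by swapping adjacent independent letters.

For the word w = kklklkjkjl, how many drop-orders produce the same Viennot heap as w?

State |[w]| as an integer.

piece 0:k — minimal
piece 1:k rests on {0:k}
piece 2:l rests on {1:k}
piece 3:k rests on {2:l}
piece 4:l rests on {3:k}
piece 5:k rests on {4:l}
piece 6:j rests on {4:l}
piece 7:k rests on {5:k}
piece 8:j rests on {6:j}
piece 9:l rests on {7:k, 8:j}
minimal pieces: {0:k}
ways to finish when only these pieces remain (= sum over removing one remaining piece with nothing left below it):
  1 left: {9}→1
  2 left: {7,9}→1  {8,9}→1
  3 left: {5,7,9}→1  {6,8,9}→1  {7,8,9}→2
  4 left: {5,7,8,9}→3  {6,7,8,9}→3
  5 left: {5,6,7,8,9}→6
  6 left: {4,5,6,7,8,9}→6
  7 left: {3,4,5,6,7,8,9}→6
  8 left: {2,3,4,5,6,7,8,9}→6
  placing 0:k first → 6 extensions

6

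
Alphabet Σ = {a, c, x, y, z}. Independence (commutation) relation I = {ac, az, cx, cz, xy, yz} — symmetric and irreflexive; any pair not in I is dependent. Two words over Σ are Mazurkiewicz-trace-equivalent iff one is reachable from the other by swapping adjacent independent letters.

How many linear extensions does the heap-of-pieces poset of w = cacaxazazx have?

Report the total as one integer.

piece 0:c — minimal
piece 1:a — minimal
piece 2:c rests on {0:c}
piece 3:a rests on {1:a}
piece 4:x rests on {3:a}
piece 5:a rests on {4:x}
piece 6:z rests on {4:x}
piece 7:a rests on {5:a}
piece 8:z rests on {6:z}
piece 9:x rests on {7:a, 8:z}
minimal pieces: {0:c, 1:a}
ways to finish when only these pieces remain (= sum over removing one remaining piece with nothing left below it):
  1 left: {2}→1  {9}→1
  2 left: {0,2}→1  {2,9}→2  {7,9}→1  {8,9}→1
  3 left: {0,2,9}→3  {2,7,9}→3  {2,8,9}→3  {5,7,9}→1  {6,8,9}→1  {7,8,9}→2
  4 left: {0,2,7,9}→6  {0,2,8,9}→6  {2,5,7,9}→4  {2,6,8,9}→4  {2,7,8,9}→8  {5,7,8,9}→3  {6,7,8,9}→3
  5 left: {0,2,5,7,9}→10  {0,2,6,8,9}→10  {0,2,7,8,9}→20  {2,5,7,8,9}→15  {2,6,7,8,9}→15  {5,6,7,8,9}→6
  6 left: {0,2,5,7,8,9}→45  {0,2,6,7,8,9}→45  {2,5,6,7,8,9}→36  {4,5,6,7,8,9}→6
  7 left: {0,2,5,6,7,8,9}→126  {2,4,5,6,7,8,9}→42  {3,4,5,6,7,8,9}→6
  8 left: {0,2,4,5,6,7,8,9}→168  {1,3,4,5,6,7,8,9}→6  {2,3,4,5,6,7,8,9}→48
  placing 0:c first → 54 extensions
  placing 1:a first → 216 extensions
total linear extensions = 270

270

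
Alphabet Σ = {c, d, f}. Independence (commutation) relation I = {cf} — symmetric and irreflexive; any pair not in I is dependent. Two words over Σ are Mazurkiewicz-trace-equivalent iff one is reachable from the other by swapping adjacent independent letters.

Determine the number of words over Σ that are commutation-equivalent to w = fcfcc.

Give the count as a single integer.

drop 0:f onto floor
drop 1:c onto floor
drop 2:f onto {0:f}
drop 3:c onto {1:c}
drop 4:c onto {3:c}
ground layer = {0:f, 1:c}
drop-orders for the pieces not yet dropped (sum over which currently-grounded one goes next):
  1 to go: {2} 1  {4} 1
  2 to go: {0,2} 1  {2,4} 2  {3,4} 1
  3 to go: {0,2,4} 3  {1,3,4} 1  {2,3,4} 3
  if 0:f drops first: 4 orders
  if 1:c drops first: 6 orders
heap linearizations: 10

10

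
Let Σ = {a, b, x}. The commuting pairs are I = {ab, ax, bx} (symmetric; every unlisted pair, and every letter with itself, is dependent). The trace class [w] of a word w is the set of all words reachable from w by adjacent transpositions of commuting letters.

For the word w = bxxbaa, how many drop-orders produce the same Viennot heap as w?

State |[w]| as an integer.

90

#0=b has no predecessor
#1=x has no predecessor
#2=x depends on [1:x]
#3=b depends on [0:b]
#4=a has no predecessor
#5=a depends on [4:a]
sources: [0:b, 1:x, 4:a]
N(rest) = Σ N(rest − s) over sources s of rest; N(one piece) = 1:
  size 1 → [2]=1  [3]=1  [5]=1
  size 2 → [0,3]=1  [1,2]=1  [2,3]=2  [2,5]=2  [3,5]=2  [4,5]=1
  size 3 → [0,2,3]=3  [0,3,5]=3  [1,2,3]=3  [1,2,5]=3  [2,3,5]=6  [2,4,5]=3  [3,4,5]=3
  size 4 → [0,1,2,3]=6  [0,2,3,5]=12  [0,3,4,5]=6  [1,2,3,5]=12  [1,2,4,5]=6  [2,3,4,5]=12
  first=0(b) contributes 30
  first=1(x) contributes 30
  first=4(a) contributes 30
|[w]| = 90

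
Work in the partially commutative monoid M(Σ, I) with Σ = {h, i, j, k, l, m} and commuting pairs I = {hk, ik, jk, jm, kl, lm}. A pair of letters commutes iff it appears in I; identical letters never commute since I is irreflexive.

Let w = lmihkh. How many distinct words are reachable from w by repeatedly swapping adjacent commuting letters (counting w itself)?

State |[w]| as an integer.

9

0(l) covers ∅
1(m) covers ∅
2(i) covers 0:l, 1:m
3(h) covers 2:i
4(k) covers 1:m
5(h) covers 3:h
floor of heap: 0:l, 1:m
completions by unplaced set U, small U first (add the entries for U minus each lowest piece of U):
  |U|=1: {4}:1  {5}:1
  |U|=2: {3,5}:1  {4,5}:2
  |U|=3: {2,3,5}:1  {3,4,5}:3
  |U|=4: {0,2,3,5}:1  {2,3,4,5}:4
  start at 0(l): 4
  start at 1(m): 5
sum over floor = 9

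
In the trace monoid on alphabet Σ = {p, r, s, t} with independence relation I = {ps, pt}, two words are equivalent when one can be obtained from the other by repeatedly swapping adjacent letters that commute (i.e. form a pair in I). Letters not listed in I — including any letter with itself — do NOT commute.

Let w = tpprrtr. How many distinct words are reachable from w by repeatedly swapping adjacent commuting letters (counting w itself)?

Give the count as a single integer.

0(t) covers ∅
1(p) covers ∅
2(p) covers 1:p
3(r) covers 0:t, 2:p
4(r) covers 3:r
5(t) covers 4:r
6(r) covers 5:t
floor of heap: 0:t, 1:p
completions by unplaced set U, small U first (add the entries for U minus each lowest piece of U):
  |U|=1: {6}:1
  |U|=2: {5,6}:1
  |U|=3: {4,5,6}:1
  |U|=4: {3,4,5,6}:1
  |U|=5: {0,3,4,5,6}:1  {2,3,4,5,6}:1
  start at 0(t): 1
  start at 1(p): 2
sum over floor = 3

3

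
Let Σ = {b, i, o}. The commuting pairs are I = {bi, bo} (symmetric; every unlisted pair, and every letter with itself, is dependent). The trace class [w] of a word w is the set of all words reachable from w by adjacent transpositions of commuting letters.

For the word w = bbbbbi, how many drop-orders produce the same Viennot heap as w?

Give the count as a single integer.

#0=b has no predecessor
#1=b depends on [0:b]
#2=b depends on [1:b]
#3=b depends on [2:b]
#4=b depends on [3:b]
#5=i has no predecessor
sources: [0:b, 5:i]
N(rest) = Σ N(rest − s) over sources s of rest; N(one piece) = 1:
  size 1 → [4]=1  [5]=1
  size 2 → [3,4]=1  [4,5]=2
  size 3 → [2,3,4]=1  [3,4,5]=3
  size 4 → [1,2,3,4]=1  [2,3,4,5]=4
  first=0(b) contributes 5
  first=5(i) contributes 1
|[w]| = 6

6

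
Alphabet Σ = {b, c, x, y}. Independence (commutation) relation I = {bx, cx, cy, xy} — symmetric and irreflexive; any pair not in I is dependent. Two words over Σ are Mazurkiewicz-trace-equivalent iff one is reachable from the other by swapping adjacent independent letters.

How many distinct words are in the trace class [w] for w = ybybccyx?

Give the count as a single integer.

24

0(y) covers ∅
1(b) covers 0:y
2(y) covers 1:b
3(b) covers 2:y
4(c) covers 3:b
5(c) covers 4:c
6(y) covers 3:b
7(x) covers ∅
floor of heap: 0:y, 7:x
completions by unplaced set U, small U first (add the entries for U minus each lowest piece of U):
  |U|=1: {5}:1  {6}:1  {7}:1
  |U|=2: {4,5}:1  {5,6}:2  {5,7}:2  {6,7}:2
  |U|=3: {4,5,6}:3  {4,5,7}:3  {5,6,7}:6
  |U|=4: {3,4,5,6}:3  {4,5,6,7}:12
  |U|=5: {2,3,4,5,6}:3  {3,4,5,6,7}:15
  |U|=6: {1,2,3,4,5,6}:3  {2,3,4,5,6,7}:18
  start at 0(y): 21
  start at 7(x): 3
sum over floor = 24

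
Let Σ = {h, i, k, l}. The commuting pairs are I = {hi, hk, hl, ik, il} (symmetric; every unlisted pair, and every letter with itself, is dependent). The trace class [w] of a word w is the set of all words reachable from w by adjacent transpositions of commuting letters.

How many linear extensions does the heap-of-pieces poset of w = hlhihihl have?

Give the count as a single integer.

420

0(h) covers ∅
1(l) covers ∅
2(h) covers 0:h
3(i) covers ∅
4(h) covers 2:h
5(i) covers 3:i
6(h) covers 4:h
7(l) covers 1:l
floor of heap: 0:h, 1:l, 3:i
completions by unplaced set U, small U first (add the entries for U minus each lowest piece of U):
  |U|=1: {5}:1  {6}:1  {7}:1
  |U|=2: {1,7}:1  {3,5}:1  {4,6}:1  {5,6}:2  {5,7}:2  {6,7}:2
  |U|=3: {1,5,7}:3  {1,6,7}:3  {2,4,6}:1  {3,5,6}:3  {3,5,7}:3  {4,5,6}:3  {4,6,7}:3  {5,6,7}:6
  |U|=4: {0,2,4,6}:1  {1,3,5,7}:6  {1,4,6,7}:6  {1,5,6,7}:12  {2,4,5,6}:4  {2,4,6,7}:4  {3,4,5,6}:6  {3,5,6,7}:12  {4,5,6,7}:12
  |U|=5: {0,2,4,5,6}:5  {0,2,4,6,7}:5  {1,2,4,6,7}:10  {1,3,5,6,7}:30  {1,4,5,6,7}:30  {2,3,4,5,6}:10  {2,4,5,6,7}:20  {3,4,5,6,7}:30
  |U|=6: {0,1,2,4,6,7}:15  {0,2,3,4,5,6}:15  {0,2,4,5,6,7}:30  {1,2,4,5,6,7}:60  {1,3,4,5,6,7}:90  {2,3,4,5,6,7}:60
  start at 0(h): 210
  start at 1(l): 105
  start at 3(i): 105
sum over floor = 420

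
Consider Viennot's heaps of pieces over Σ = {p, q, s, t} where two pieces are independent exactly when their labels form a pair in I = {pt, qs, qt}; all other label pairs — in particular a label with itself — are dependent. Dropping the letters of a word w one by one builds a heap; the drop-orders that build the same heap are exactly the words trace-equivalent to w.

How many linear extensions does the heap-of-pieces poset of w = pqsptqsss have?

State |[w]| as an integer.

#0=p has no predecessor
#1=q depends on [0:p]
#2=s depends on [0:p]
#3=p depends on [1:q, 2:s]
#4=t depends on [2:s]
#5=q depends on [3:p]
#6=s depends on [3:p, 4:t]
#7=s depends on [6:s]
#8=s depends on [7:s]
sources: [0:p]
N(rest) = Σ N(rest − s) over sources s of rest; N(one piece) = 1:
  size 1 → [5]=1  [8]=1
  size 2 → [5,8]=2  [7,8]=1
  size 3 → [5,7,8]=3  [6,7,8]=1
  size 4 → [4,6,7,8]=1  [5,6,7,8]=4
  size 5 → [3,5,6,7,8]=4  [4,5,6,7,8]=5
  size 6 → [1,3,5,6,7,8]=4  [3,4,5,6,7,8]=9
  size 7 → [1,3,4,5,6,7,8]=13  [2,3,4,5,6,7,8]=9
  first=0(p) contributes 22

22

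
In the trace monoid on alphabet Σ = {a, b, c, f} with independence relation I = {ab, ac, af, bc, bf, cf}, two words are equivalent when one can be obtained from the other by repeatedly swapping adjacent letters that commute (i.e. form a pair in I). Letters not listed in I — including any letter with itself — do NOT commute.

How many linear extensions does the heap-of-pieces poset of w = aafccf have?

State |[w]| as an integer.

90

drop 0:a onto floor
drop 1:a onto {0:a}
drop 2:f onto floor
drop 3:c onto floor
drop 4:c onto {3:c}
drop 5:f onto {2:f}
ground layer = {0:a, 2:f, 3:c}
drop-orders for the pieces not yet dropped (sum over which currently-grounded one goes next):
  1 to go: {1} 1  {4} 1  {5} 1
  2 to go: {0,1} 1  {1,4} 2  {1,5} 2  {2,5} 1  {3,4} 1  {4,5} 2
  3 to go: {0,1,4} 3  {0,1,5} 3  {1,2,5} 3  {1,3,4} 3  {1,4,5} 6  {2,4,5} 3  {3,4,5} 3
  4 to go: {0,1,2,5} 6  {0,1,3,4} 6  {0,1,4,5} 12  {1,2,4,5} 12  {1,3,4,5} 12  {2,3,4,5} 6
  if 0:a drops first: 30 orders
  if 2:f drops first: 30 orders
  if 3:c drops first: 30 orders
heap linearizations: 90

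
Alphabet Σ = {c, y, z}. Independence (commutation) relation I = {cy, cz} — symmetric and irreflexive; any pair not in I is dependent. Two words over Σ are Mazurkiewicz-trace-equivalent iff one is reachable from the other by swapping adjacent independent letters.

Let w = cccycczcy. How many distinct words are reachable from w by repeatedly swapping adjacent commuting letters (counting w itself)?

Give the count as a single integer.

84

#0=c has no predecessor
#1=c depends on [0:c]
#2=c depends on [1:c]
#3=y has no predecessor
#4=c depends on [2:c]
#5=c depends on [4:c]
#6=z depends on [3:y]
#7=c depends on [5:c]
#8=y depends on [6:z]
sources: [0:c, 3:y]
N(rest) = Σ N(rest − s) over sources s of rest; N(one piece) = 1:
  size 1 → [7]=1  [8]=1
  size 2 → [5,7]=1  [6,8]=1  [7,8]=2
  size 3 → [3,6,8]=1  [4,5,7]=1  [5,7,8]=3  [6,7,8]=3
  size 4 → [2,4,5,7]=1  [3,6,7,8]=4  [4,5,7,8]=4  [5,6,7,8]=6
  size 5 → [1,2,4,5,7]=1  [2,4,5,7,8]=5  [3,5,6,7,8]=10  [4,5,6,7,8]=10
  size 6 → [0,1,2,4,5,7]=1  [1,2,4,5,7,8]=6  [2,4,5,6,7,8]=15  [3,4,5,6,7,8]=20
  size 7 → [0,1,2,4,5,7,8]=7  [1,2,4,5,6,7,8]=21  [2,3,4,5,6,7,8]=35
  first=0(c) contributes 56
  first=3(y) contributes 28
|[w]| = 84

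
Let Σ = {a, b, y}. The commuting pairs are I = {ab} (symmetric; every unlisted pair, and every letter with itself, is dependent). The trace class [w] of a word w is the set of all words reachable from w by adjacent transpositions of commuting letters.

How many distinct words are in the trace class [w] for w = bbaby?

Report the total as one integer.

4

#0=b has no predecessor
#1=b depends on [0:b]
#2=a has no predecessor
#3=b depends on [1:b]
#4=y depends on [2:a, 3:b]
sources: [0:b, 2:a]
N(rest) = Σ N(rest − s) over sources s of rest; N(one piece) = 1:
  size 1 → [4]=1
  size 2 → [2,4]=1  [3,4]=1
  size 3 → [1,3,4]=1  [2,3,4]=2
  first=0(b) contributes 3
  first=2(a) contributes 1
|[w]| = 4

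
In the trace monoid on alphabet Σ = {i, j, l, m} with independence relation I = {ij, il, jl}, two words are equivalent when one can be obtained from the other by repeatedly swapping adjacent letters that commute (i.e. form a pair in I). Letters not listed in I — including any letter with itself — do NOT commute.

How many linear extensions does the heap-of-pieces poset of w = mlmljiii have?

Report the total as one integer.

20

piece 0:m — minimal
piece 1:l rests on {0:m}
piece 2:m rests on {1:l}
piece 3:l rests on {2:m}
piece 4:j rests on {2:m}
piece 5:i rests on {2:m}
piece 6:i rests on {5:i}
piece 7:i rests on {6:i}
minimal pieces: {0:m}
ways to finish when only these pieces remain (= sum over removing one remaining piece with nothing left below it):
  1 left: {3}→1  {4}→1  {7}→1
  2 left: {3,4}→2  {3,7}→2  {4,7}→2  {6,7}→1
  3 left: {3,4,7}→6  {3,6,7}→3  {4,6,7}→3  {5,6,7}→1
  4 left: {3,4,6,7}→12  {3,5,6,7}→4  {4,5,6,7}→4
  5 left: {3,4,5,6,7}→20
  6 left: {2,3,4,5,6,7}→20
  placing 0:m first → 20 extensions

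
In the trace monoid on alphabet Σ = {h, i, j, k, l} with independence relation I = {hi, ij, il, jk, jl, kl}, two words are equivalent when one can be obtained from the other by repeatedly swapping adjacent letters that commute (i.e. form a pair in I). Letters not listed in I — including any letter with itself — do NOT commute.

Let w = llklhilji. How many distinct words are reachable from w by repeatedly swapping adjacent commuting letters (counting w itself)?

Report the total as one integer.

drop 0:l onto floor
drop 1:l onto {0:l}
drop 2:k onto floor
drop 3:l onto {1:l}
drop 4:h onto {2:k, 3:l}
drop 5:i onto {2:k}
drop 6:l onto {4:h}
drop 7:j onto {4:h}
drop 8:i onto {5:i}
ground layer = {0:l, 2:k}
drop-orders for the pieces not yet dropped (sum over which currently-grounded one goes next):
  1 to go: {6} 1  {7} 1  {8} 1
  2 to go: {5,8} 1  {6,7} 2  {6,8} 2  {7,8} 2
  3 to go: {4,6,7} 2  {5,6,8} 3  {5,7,8} 3  {6,7,8} 6
  4 to go: {3,4,6,7} 2  {4,6,7,8} 8  {5,6,7,8} 12
  5 to go: {1,3,4,6,7} 2  {3,4,6,7,8} 10  {4,5,6,7,8} 20
  6 to go: {0,1,3,4,6,7} 2  {1,3,4,6,7,8} 12  {2,4,5,6,7,8} 20  {3,4,5,6,7,8} 30
  7 to go: {0,1,3,4,6,7,8} 14  {1,3,4,5,6,7,8} 42  {2,3,4,5,6,7,8} 50
  if 0:l drops first: 92 orders
  if 2:k drops first: 56 orders
heap linearizations: 148

148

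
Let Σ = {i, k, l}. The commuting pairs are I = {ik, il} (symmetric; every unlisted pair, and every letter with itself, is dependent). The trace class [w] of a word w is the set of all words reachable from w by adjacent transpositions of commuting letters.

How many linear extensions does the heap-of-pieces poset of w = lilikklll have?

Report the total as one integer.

piece 0:l — minimal
piece 1:i — minimal
piece 2:l rests on {0:l}
piece 3:i rests on {1:i}
piece 4:k rests on {2:l}
piece 5:k rests on {4:k}
piece 6:l rests on {5:k}
piece 7:l rests on {6:l}
piece 8:l rests on {7:l}
minimal pieces: {0:l, 1:i}
ways to finish when only these pieces remain (= sum over removing one remaining piece with nothing left below it):
  1 left: {3}→1  {8}→1
  2 left: {1,3}→1  {3,8}→2  {7,8}→1
  3 left: {1,3,8}→3  {3,7,8}→3  {6,7,8}→1
  4 left: {1,3,7,8}→6  {3,6,7,8}→4  {5,6,7,8}→1
  5 left: {1,3,6,7,8}→10  {3,5,6,7,8}→5  {4,5,6,7,8}→1
  6 left: {1,3,5,6,7,8}→15  {2,4,5,6,7,8}→1  {3,4,5,6,7,8}→6
  7 left: {0,2,4,5,6,7,8}→1  {1,3,4,5,6,7,8}→21  {2,3,4,5,6,7,8}→7
  placing 0:l first → 28 extensions
  placing 1:i first → 8 extensions
total linear extensions = 36

36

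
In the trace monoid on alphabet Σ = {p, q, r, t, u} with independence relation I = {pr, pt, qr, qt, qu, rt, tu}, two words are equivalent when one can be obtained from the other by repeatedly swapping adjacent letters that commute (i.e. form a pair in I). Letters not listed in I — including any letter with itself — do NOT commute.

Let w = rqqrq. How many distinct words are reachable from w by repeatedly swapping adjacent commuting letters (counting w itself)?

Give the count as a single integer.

#0=r has no predecessor
#1=q has no predecessor
#2=q depends on [1:q]
#3=r depends on [0:r]
#4=q depends on [2:q]
sources: [0:r, 1:q]
N(rest) = Σ N(rest − s) over sources s of rest; N(one piece) = 1:
  size 1 → [3]=1  [4]=1
  size 2 → [0,3]=1  [2,4]=1  [3,4]=2
  size 3 → [0,3,4]=3  [1,2,4]=1  [2,3,4]=3
  first=0(r) contributes 4
  first=1(q) contributes 6
|[w]| = 10

10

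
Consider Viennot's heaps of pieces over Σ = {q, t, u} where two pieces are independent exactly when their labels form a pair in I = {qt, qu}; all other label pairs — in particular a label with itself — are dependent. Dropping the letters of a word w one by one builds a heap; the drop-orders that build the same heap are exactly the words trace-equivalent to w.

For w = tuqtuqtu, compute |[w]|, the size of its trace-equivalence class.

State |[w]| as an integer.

drop 0:t onto floor
drop 1:u onto {0:t}
drop 2:q onto floor
drop 3:t onto {1:u}
drop 4:u onto {3:t}
drop 5:q onto {2:q}
drop 6:t onto {4:u}
drop 7:u onto {6:t}
ground layer = {0:t, 2:q}
drop-orders for the pieces not yet dropped (sum over which currently-grounded one goes next):
  1 to go: {5} 1  {7} 1
  2 to go: {2,5} 1  {5,7} 2  {6,7} 1
  3 to go: {2,5,7} 3  {4,6,7} 1  {5,6,7} 3
  4 to go: {2,5,6,7} 6  {3,4,6,7} 1  {4,5,6,7} 4
  5 to go: {1,3,4,6,7} 1  {2,4,5,6,7} 10  {3,4,5,6,7} 5
  6 to go: {0,1,3,4,6,7} 1  {1,3,4,5,6,7} 6  {2,3,4,5,6,7} 15
  if 0:t drops first: 21 orders
  if 2:q drops first: 7 orders
heap linearizations: 28

28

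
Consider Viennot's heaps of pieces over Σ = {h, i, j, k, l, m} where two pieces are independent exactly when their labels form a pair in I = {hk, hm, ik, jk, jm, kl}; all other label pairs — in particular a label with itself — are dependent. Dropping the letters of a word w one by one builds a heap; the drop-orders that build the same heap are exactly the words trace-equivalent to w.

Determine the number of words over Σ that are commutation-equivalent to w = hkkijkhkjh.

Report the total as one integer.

210

0(h) covers ∅
1(k) covers ∅
2(k) covers 1:k
3(i) covers 0:h
4(j) covers 3:i
5(k) covers 2:k
6(h) covers 4:j
7(k) covers 5:k
8(j) covers 6:h
9(h) covers 8:j
floor of heap: 0:h, 1:k
completions by unplaced set U, small U first (add the entries for U minus each lowest piece of U):
  |U|=1: {7}:1  {9}:1
  |U|=2: {5,7}:1  {7,9}:2  {8,9}:1
  |U|=3: {2,5,7}:1  {5,7,9}:3  {6,8,9}:1  {7,8,9}:3
  |U|=4: {1,2,5,7}:1  {2,5,7,9}:4  {4,6,8,9}:1  {5,7,8,9}:6  {6,7,8,9}:4
  |U|=5: {1,2,5,7,9}:5  {2,5,7,8,9}:10  {3,4,6,8,9}:1  {4,6,7,8,9}:5  {5,6,7,8,9}:10
  |U|=6: {0,3,4,6,8,9}:1  {1,2,5,7,8,9}:15  {2,5,6,7,8,9}:20  {3,4,6,7,8,9}:6  {4,5,6,7,8,9}:15
  |U|=7: {0,3,4,6,7,8,9}:7  {1,2,5,6,7,8,9}:35  {2,4,5,6,7,8,9}:35  {3,4,5,6,7,8,9}:21
  |U|=8: {0,3,4,5,6,7,8,9}:28  {1,2,4,5,6,7,8,9}:70  {2,3,4,5,6,7,8,9}:56
  start at 0(h): 126
  start at 1(k): 84
sum over floor = 210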